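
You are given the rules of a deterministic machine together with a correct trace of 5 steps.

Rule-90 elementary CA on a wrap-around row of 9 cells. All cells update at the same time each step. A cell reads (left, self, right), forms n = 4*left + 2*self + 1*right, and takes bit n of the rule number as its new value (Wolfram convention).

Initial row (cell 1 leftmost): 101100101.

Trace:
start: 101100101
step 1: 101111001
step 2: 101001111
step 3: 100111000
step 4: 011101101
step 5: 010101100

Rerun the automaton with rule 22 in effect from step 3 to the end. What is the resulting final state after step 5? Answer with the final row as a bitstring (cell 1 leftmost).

111011100

(re-executing steps 3..5 under rule 22; state before step 3: 101001111)
step 3: 001110000
step 4: 010001000
step 5: 111011100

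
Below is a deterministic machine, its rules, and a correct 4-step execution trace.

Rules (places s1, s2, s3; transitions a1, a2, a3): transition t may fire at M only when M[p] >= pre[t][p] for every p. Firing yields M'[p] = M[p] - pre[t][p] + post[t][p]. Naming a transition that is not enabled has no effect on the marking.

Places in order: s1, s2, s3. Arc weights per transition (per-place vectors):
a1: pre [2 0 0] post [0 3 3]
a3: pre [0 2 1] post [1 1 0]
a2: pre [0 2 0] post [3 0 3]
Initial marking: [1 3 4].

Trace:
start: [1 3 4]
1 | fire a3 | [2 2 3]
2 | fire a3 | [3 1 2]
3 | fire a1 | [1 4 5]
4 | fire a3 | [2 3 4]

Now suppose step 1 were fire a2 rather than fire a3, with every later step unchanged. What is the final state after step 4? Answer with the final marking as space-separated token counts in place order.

3 3 9

(re-executing from step 1 with the substitution; state before step 1: [1 3 4])
1 | fire a2 | [4 1 7]
2 | fire a3 | [4 1 7]
3 | fire a1 | [2 4 10]
4 | fire a3 | [3 3 9]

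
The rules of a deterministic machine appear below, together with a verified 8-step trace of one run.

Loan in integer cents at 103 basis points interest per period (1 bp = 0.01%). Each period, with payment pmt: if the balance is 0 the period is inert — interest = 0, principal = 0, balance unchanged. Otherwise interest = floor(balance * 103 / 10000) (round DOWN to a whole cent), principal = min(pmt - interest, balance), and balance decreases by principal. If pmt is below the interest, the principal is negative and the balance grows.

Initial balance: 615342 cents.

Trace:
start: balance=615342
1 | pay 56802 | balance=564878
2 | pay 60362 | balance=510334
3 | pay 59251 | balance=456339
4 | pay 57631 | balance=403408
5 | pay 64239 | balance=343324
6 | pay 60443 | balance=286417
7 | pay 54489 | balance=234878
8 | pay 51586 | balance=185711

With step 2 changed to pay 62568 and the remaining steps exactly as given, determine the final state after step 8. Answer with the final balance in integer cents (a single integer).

(re-executing from step 2 with the substitution; state before step 2: balance=564878)
2 | pay 62568 | balance=508128
3 | pay 59251 | balance=454110
4 | pay 57631 | balance=401156
5 | pay 64239 | balance=341048
6 | pay 60443 | balance=284117
7 | pay 54489 | balance=232554
8 | pay 51586 | balance=183363

183363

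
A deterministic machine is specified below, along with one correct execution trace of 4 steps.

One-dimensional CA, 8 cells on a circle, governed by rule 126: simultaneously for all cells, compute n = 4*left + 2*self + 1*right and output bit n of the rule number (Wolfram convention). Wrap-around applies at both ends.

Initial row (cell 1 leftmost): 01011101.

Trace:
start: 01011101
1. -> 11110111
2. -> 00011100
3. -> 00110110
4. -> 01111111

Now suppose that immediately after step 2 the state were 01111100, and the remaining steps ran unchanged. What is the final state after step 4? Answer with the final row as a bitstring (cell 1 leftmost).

state after step 2 := 01111100
3. -> 11000110
4. -> 11101111

11101111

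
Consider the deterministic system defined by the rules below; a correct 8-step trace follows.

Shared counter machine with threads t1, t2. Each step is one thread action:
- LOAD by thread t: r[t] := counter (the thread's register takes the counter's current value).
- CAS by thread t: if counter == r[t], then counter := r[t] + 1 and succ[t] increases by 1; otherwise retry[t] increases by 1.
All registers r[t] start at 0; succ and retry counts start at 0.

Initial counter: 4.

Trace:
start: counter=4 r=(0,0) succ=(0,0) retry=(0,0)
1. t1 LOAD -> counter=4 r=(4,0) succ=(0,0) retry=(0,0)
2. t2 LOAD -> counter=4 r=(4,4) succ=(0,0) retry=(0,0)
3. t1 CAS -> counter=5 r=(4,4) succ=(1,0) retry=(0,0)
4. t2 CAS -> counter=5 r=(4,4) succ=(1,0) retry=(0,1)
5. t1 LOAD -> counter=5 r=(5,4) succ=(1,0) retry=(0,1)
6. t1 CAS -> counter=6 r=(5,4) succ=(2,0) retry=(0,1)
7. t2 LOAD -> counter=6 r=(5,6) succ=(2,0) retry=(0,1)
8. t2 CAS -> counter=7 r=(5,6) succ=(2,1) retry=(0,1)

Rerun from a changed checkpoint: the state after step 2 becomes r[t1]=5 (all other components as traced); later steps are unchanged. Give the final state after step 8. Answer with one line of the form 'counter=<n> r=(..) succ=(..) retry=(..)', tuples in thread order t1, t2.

counter=7 r=(5,6) succ=(1,2) retry=(1,0)

state after step 2 := counter=4 r=(5,4) succ=(0,0) retry=(0,0)
3. t1 CAS -> counter=4 r=(5,4) succ=(0,0) retry=(1,0)
4. t2 CAS -> counter=5 r=(5,4) succ=(0,1) retry=(1,0)
5. t1 LOAD -> counter=5 r=(5,4) succ=(0,1) retry=(1,0)
6. t1 CAS -> counter=6 r=(5,4) succ=(1,1) retry=(1,0)
7. t2 LOAD -> counter=6 r=(5,6) succ=(1,1) retry=(1,0)
8. t2 CAS -> counter=7 r=(5,6) succ=(1,2) retry=(1,0)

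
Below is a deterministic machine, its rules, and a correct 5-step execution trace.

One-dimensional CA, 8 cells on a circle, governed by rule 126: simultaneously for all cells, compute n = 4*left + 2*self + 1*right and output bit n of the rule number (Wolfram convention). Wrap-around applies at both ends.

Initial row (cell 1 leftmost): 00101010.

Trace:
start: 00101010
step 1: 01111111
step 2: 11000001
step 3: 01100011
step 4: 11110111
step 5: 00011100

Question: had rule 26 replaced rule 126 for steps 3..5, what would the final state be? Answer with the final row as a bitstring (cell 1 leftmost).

(re-executing steps 3..5 under rule 26; state before step 3: 11000001)
step 3: 00100011
step 4: 11010110
step 5: 10000100

10000100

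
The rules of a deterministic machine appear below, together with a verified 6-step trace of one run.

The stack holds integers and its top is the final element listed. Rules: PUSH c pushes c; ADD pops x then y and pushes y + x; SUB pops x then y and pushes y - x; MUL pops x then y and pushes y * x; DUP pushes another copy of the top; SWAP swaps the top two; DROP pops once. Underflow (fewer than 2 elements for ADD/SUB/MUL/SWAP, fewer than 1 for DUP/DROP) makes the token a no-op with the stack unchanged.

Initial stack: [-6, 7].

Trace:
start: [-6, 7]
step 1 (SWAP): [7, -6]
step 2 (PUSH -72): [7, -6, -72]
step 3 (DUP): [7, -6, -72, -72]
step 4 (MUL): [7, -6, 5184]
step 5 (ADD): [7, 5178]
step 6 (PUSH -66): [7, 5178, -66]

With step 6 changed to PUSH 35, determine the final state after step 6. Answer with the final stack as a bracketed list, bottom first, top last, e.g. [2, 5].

[7, 5178, 35]

(re-executing from step 6 with the substitution; state before step 6: [7, 5178])
step 6 (PUSH 35): [7, 5178, 35]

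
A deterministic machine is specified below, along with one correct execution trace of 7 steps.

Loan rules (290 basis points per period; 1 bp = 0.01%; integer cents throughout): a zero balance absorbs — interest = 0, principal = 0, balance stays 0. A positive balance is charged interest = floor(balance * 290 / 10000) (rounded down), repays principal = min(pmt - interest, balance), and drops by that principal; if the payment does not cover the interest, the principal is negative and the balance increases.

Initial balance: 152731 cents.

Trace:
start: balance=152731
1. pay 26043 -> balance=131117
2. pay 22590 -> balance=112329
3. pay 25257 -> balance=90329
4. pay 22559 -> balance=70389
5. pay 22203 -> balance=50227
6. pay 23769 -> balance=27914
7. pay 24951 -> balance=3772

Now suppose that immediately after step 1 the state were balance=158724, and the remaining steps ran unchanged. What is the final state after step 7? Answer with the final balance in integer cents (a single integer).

36545

state after step 1 := balance=158724
2. pay 22590 -> balance=140736
3. pay 25257 -> balance=119560
4. pay 22559 -> balance=100468
5. pay 22203 -> balance=81178
6. pay 23769 -> balance=59763
7. pay 24951 -> balance=36545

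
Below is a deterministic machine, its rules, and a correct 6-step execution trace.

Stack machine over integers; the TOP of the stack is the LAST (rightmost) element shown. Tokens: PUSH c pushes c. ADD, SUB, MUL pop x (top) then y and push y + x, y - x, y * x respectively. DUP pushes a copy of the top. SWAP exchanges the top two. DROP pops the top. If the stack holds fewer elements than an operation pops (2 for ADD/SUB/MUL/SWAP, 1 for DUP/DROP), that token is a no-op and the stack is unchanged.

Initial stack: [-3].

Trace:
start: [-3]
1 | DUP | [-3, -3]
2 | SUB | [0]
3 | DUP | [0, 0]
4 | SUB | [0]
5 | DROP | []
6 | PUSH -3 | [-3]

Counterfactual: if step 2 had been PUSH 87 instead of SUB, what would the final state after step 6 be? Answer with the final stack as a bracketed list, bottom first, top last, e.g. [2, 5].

[-3, -3, -3]

(re-executing from step 2 with the substitution; state before step 2: [-3, -3])
2 | PUSH 87 | [-3, -3, 87]
3 | DUP | [-3, -3, 87, 87]
4 | SUB | [-3, -3, 0]
5 | DROP | [-3, -3]
6 | PUSH -3 | [-3, -3, -3]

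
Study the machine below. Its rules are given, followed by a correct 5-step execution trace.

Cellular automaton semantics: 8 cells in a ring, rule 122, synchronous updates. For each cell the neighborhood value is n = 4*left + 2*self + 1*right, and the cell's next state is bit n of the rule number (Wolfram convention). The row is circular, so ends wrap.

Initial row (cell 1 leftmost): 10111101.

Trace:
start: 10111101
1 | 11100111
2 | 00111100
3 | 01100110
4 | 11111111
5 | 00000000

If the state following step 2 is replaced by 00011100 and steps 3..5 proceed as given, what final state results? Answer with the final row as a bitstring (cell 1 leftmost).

state after step 2 := 00011100
3 | 00110110
4 | 01111111
5 | 11000001

11000001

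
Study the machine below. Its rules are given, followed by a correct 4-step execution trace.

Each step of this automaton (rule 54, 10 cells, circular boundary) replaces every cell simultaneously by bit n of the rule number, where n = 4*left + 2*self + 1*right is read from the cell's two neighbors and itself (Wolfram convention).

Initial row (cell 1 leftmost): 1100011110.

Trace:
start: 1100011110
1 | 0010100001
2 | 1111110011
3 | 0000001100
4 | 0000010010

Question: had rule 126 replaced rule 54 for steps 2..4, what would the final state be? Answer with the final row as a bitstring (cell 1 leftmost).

0000110011

(re-executing steps 2..4 under rule 126; state before step 2: 0010100001)
2 | 1111110011
3 | 0000011110
4 | 0000110011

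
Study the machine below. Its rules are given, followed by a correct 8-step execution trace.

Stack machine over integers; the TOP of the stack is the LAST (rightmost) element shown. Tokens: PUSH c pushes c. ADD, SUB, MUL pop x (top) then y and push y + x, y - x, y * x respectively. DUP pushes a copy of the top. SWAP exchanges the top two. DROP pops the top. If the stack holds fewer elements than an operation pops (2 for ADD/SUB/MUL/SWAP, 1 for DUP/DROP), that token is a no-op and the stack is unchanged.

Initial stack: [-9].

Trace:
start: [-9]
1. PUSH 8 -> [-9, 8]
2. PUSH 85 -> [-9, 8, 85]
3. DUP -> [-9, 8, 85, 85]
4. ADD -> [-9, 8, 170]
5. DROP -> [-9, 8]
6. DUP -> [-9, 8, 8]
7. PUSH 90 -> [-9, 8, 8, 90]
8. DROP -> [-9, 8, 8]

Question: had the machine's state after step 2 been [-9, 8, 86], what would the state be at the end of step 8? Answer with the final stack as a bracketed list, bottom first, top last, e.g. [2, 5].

state after step 2 := [-9, 8, 86]
3. DUP -> [-9, 8, 86, 86]
4. ADD -> [-9, 8, 172]
5. DROP -> [-9, 8]
6. DUP -> [-9, 8, 8]
7. PUSH 90 -> [-9, 8, 8, 90]
8. DROP -> [-9, 8, 8]

[-9, 8, 8]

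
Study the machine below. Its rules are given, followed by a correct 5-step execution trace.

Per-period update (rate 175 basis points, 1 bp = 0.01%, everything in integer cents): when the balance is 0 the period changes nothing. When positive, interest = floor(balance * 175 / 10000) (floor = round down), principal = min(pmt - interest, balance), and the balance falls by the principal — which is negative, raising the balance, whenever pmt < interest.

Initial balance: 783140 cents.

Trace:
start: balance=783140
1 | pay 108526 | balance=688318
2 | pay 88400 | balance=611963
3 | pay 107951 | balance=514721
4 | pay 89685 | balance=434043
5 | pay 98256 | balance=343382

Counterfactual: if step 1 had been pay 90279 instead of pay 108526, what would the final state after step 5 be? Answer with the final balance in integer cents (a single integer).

(re-executing from step 1 with the substitution; state before step 1: balance=783140)
1 | pay 90279 | balance=706565
2 | pay 88400 | balance=630529
3 | pay 107951 | balance=533612
4 | pay 89685 | balance=453265
5 | pay 98256 | balance=362941

362941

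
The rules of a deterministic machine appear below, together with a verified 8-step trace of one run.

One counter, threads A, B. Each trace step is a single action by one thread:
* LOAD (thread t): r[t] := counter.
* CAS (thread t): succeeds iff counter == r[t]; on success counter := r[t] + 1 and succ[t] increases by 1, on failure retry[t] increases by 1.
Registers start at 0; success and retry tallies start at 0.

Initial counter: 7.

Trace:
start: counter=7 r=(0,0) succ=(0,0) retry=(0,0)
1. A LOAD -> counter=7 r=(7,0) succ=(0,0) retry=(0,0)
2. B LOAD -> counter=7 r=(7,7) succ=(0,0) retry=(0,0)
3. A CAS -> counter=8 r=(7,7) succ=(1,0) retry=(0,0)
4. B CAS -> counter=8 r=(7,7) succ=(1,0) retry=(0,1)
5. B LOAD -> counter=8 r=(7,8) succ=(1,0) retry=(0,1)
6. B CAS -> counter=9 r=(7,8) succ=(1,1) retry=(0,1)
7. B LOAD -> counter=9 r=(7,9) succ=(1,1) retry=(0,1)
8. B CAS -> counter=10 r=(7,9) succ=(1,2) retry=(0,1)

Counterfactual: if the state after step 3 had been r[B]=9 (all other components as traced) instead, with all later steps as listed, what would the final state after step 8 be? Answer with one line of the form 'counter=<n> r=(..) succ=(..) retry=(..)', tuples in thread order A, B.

state after step 3 := counter=8 r=(7,9) succ=(1,0) retry=(0,0)
4. B CAS -> counter=8 r=(7,9) succ=(1,0) retry=(0,1)
5. B LOAD -> counter=8 r=(7,8) succ=(1,0) retry=(0,1)
6. B CAS -> counter=9 r=(7,8) succ=(1,1) retry=(0,1)
7. B LOAD -> counter=9 r=(7,9) succ=(1,1) retry=(0,1)
8. B CAS -> counter=10 r=(7,9) succ=(1,2) retry=(0,1)

counter=10 r=(7,9) succ=(1,2) retry=(0,1)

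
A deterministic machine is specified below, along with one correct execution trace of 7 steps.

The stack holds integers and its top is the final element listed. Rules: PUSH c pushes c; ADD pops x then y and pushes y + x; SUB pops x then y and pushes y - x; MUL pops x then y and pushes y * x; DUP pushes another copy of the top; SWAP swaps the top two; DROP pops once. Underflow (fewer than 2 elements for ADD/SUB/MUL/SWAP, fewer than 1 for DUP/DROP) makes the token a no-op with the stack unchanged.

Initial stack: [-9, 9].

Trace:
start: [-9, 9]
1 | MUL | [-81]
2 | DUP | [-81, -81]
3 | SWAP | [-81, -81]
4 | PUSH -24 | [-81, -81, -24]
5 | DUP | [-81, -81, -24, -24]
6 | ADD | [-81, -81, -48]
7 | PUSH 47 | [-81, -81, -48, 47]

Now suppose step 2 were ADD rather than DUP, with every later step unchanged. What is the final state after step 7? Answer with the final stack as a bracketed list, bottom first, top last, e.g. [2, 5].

[-81, -48, 47]

(re-executing from step 2 with the substitution; state before step 2: [-81])
2 | ADD | [-81]
3 | SWAP | [-81]
4 | PUSH -24 | [-81, -24]
5 | DUP | [-81, -24, -24]
6 | ADD | [-81, -48]
7 | PUSH 47 | [-81, -48, 47]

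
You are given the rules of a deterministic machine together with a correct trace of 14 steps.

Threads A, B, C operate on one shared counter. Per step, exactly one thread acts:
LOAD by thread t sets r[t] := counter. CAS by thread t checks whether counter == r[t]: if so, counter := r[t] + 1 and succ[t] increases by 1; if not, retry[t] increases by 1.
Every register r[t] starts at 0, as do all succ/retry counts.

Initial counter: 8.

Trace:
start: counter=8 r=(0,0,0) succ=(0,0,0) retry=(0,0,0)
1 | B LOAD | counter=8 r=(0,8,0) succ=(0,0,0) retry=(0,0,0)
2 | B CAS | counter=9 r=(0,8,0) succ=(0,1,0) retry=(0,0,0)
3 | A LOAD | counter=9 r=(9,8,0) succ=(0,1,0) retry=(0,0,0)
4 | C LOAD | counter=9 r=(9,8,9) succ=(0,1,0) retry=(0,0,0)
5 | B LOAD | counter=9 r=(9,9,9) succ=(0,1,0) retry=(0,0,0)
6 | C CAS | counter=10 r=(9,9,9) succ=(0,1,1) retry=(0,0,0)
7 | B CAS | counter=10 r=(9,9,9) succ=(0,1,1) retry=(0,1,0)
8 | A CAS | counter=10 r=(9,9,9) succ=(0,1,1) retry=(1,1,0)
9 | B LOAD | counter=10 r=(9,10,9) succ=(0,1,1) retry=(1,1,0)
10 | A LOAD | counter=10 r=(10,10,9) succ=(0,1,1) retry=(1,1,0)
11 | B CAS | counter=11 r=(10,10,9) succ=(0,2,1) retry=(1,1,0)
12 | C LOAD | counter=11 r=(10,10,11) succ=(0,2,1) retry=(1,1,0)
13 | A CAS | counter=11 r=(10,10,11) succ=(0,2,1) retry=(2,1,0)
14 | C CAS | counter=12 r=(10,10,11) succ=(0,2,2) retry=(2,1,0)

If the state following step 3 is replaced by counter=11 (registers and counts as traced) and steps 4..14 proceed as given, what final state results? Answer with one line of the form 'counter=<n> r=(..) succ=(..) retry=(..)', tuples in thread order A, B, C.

counter=14 r=(12,12,13) succ=(0,2,2) retry=(2,1,0)

state after step 3 := counter=11 r=(9,8,0) succ=(0,1,0) retry=(0,0,0)
4 | C LOAD | counter=11 r=(9,8,11) succ=(0,1,0) retry=(0,0,0)
5 | B LOAD | counter=11 r=(9,11,11) succ=(0,1,0) retry=(0,0,0)
6 | C CAS | counter=12 r=(9,11,11) succ=(0,1,1) retry=(0,0,0)
7 | B CAS | counter=12 r=(9,11,11) succ=(0,1,1) retry=(0,1,0)
8 | A CAS | counter=12 r=(9,11,11) succ=(0,1,1) retry=(1,1,0)
9 | B LOAD | counter=12 r=(9,12,11) succ=(0,1,1) retry=(1,1,0)
10 | A LOAD | counter=12 r=(12,12,11) succ=(0,1,1) retry=(1,1,0)
11 | B CAS | counter=13 r=(12,12,11) succ=(0,2,1) retry=(1,1,0)
12 | C LOAD | counter=13 r=(12,12,13) succ=(0,2,1) retry=(1,1,0)
13 | A CAS | counter=13 r=(12,12,13) succ=(0,2,1) retry=(2,1,0)
14 | C CAS | counter=14 r=(12,12,13) succ=(0,2,2) retry=(2,1,0)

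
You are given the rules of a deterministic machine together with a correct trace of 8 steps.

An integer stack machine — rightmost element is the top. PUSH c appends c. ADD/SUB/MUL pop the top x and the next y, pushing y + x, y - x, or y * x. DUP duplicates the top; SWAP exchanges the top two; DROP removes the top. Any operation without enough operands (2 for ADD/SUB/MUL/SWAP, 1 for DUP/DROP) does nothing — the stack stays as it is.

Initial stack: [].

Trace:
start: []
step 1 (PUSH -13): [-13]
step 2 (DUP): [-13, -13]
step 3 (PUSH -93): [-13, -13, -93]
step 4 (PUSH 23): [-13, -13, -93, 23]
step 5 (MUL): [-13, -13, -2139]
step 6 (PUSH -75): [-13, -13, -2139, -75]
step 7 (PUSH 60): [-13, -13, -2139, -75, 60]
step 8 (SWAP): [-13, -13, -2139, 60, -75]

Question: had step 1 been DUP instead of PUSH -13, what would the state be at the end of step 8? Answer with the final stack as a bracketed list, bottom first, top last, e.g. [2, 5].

[-2139, 60, -75]

(re-executing from step 1 with the substitution; state before step 1: [])
step 1 (DUP): []
step 2 (DUP): []
step 3 (PUSH -93): [-93]
step 4 (PUSH 23): [-93, 23]
step 5 (MUL): [-2139]
step 6 (PUSH -75): [-2139, -75]
step 7 (PUSH 60): [-2139, -75, 60]
step 8 (SWAP): [-2139, 60, -75]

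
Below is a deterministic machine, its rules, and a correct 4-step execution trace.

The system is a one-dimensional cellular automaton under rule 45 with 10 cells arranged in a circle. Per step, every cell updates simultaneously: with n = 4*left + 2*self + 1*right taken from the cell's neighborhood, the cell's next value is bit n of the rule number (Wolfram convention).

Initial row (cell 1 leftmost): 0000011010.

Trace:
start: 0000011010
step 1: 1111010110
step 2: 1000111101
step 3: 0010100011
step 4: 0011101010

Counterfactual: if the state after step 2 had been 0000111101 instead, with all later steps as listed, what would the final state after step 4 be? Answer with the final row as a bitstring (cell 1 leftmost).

1101101010

state after step 2 := 0000111101
step 3: 0110100011
step 4: 1101101010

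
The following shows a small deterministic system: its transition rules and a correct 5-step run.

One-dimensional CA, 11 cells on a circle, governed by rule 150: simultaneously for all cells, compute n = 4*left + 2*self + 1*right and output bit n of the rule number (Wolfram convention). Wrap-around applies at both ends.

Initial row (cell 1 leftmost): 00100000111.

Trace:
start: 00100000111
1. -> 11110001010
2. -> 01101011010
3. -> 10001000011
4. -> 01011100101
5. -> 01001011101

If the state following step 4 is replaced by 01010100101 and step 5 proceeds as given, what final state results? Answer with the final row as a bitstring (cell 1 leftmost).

state after step 4 := 01010100101
5. -> 01010111101

01010111101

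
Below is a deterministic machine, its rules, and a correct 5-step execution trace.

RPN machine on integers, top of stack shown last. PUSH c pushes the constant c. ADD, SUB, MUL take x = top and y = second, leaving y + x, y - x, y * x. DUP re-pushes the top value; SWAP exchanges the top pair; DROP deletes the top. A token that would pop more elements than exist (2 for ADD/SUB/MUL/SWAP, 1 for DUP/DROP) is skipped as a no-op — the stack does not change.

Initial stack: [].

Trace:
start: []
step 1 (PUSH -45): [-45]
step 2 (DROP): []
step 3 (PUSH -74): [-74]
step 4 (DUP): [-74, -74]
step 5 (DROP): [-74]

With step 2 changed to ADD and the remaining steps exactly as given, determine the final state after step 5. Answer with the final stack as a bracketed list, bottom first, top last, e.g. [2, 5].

(re-executing from step 2 with the substitution; state before step 2: [-45])
step 2 (ADD): [-45]
step 3 (PUSH -74): [-45, -74]
step 4 (DUP): [-45, -74, -74]
step 5 (DROP): [-45, -74]

[-45, -74]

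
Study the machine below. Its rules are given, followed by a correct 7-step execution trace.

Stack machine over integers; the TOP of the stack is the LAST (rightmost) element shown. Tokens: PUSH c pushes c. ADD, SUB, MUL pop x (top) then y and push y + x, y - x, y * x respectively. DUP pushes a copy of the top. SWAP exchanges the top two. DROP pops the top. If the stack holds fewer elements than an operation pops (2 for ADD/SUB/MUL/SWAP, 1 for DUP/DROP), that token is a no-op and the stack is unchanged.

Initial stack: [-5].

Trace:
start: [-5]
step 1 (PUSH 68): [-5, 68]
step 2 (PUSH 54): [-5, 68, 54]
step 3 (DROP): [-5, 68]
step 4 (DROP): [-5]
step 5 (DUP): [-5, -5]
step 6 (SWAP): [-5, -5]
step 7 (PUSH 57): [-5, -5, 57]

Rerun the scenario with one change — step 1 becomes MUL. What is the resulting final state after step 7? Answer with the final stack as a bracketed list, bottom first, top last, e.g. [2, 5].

[57]

(re-executing from step 1 with the substitution; state before step 1: [-5])
step 1 (MUL): [-5]
step 2 (PUSH 54): [-5, 54]
step 3 (DROP): [-5]
step 4 (DROP): []
step 5 (DUP): []
step 6 (SWAP): []
step 7 (PUSH 57): [57]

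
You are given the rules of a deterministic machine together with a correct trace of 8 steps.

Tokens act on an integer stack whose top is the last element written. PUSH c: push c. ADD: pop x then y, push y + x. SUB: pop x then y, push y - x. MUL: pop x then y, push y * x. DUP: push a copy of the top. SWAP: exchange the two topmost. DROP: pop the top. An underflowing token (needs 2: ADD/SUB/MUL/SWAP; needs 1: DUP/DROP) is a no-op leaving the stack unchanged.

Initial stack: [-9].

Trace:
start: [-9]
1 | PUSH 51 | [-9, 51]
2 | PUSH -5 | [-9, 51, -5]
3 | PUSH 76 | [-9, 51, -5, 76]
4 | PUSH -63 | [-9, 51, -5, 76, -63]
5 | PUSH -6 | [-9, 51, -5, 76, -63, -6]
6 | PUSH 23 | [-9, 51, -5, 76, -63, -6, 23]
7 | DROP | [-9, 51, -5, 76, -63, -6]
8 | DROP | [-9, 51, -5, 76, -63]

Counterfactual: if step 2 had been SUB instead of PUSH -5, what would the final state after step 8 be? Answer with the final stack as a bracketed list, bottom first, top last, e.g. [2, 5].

[-60, 76, -63]

(re-executing from step 2 with the substitution; state before step 2: [-9, 51])
2 | SUB | [-60]
3 | PUSH 76 | [-60, 76]
4 | PUSH -63 | [-60, 76, -63]
5 | PUSH -6 | [-60, 76, -63, -6]
6 | PUSH 23 | [-60, 76, -63, -6, 23]
7 | DROP | [-60, 76, -63, -6]
8 | DROP | [-60, 76, -63]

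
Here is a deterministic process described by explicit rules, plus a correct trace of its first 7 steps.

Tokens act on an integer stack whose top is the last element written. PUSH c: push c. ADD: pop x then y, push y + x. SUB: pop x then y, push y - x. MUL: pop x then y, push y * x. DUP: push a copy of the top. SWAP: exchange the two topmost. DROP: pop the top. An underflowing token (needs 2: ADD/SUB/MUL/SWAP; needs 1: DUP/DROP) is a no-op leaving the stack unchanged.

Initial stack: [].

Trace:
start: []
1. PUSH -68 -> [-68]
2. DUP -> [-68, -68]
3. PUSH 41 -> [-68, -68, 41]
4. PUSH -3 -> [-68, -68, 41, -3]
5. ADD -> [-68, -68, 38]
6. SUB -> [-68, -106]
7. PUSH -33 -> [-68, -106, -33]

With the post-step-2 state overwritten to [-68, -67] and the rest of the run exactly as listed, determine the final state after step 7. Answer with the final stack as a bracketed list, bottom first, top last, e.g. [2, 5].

state after step 2 := [-68, -67]
3. PUSH 41 -> [-68, -67, 41]
4. PUSH -3 -> [-68, -67, 41, -3]
5. ADD -> [-68, -67, 38]
6. SUB -> [-68, -105]
7. PUSH -33 -> [-68, -105, -33]

[-68, -105, -33]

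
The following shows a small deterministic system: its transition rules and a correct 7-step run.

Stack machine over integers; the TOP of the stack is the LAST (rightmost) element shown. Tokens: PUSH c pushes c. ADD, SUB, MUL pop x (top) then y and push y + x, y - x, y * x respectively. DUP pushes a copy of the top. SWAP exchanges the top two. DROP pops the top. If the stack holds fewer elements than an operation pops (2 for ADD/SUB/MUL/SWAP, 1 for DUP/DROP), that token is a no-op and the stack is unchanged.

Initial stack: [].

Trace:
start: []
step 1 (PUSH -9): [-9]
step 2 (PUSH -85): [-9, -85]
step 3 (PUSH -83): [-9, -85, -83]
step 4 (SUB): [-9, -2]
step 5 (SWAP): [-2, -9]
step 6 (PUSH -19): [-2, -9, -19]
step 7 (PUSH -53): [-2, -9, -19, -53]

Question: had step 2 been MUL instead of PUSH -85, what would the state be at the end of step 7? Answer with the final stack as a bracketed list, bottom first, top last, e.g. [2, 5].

[74, -19, -53]

(re-executing from step 2 with the substitution; state before step 2: [-9])
step 2 (MUL): [-9]
step 3 (PUSH -83): [-9, -83]
step 4 (SUB): [74]
step 5 (SWAP): [74]
step 6 (PUSH -19): [74, -19]
step 7 (PUSH -53): [74, -19, -53]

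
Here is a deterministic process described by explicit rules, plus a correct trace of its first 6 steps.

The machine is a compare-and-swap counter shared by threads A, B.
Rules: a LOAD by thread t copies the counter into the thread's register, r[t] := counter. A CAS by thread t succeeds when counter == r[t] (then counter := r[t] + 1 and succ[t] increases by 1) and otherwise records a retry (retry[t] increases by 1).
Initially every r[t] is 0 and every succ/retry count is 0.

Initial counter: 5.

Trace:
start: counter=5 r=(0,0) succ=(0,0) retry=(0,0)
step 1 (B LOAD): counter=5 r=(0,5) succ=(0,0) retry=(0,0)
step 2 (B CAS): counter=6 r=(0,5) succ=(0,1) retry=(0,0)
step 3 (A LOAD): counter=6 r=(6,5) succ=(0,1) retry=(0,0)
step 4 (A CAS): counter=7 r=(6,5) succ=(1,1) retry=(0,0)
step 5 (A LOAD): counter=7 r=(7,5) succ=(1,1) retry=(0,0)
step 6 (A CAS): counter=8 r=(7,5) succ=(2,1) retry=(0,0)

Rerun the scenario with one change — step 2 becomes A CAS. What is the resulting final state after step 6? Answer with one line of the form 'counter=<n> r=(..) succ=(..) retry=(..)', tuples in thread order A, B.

counter=7 r=(6,5) succ=(2,0) retry=(1,0)

(re-executing from step 2 with the substitution; state before step 2: counter=5 r=(0,5) succ=(0,0) retry=(0,0))
step 2 (A CAS): counter=5 r=(0,5) succ=(0,0) retry=(1,0)
step 3 (A LOAD): counter=5 r=(5,5) succ=(0,0) retry=(1,0)
step 4 (A CAS): counter=6 r=(5,5) succ=(1,0) retry=(1,0)
step 5 (A LOAD): counter=6 r=(6,5) succ=(1,0) retry=(1,0)
step 6 (A CAS): counter=7 r=(6,5) succ=(2,0) retry=(1,0)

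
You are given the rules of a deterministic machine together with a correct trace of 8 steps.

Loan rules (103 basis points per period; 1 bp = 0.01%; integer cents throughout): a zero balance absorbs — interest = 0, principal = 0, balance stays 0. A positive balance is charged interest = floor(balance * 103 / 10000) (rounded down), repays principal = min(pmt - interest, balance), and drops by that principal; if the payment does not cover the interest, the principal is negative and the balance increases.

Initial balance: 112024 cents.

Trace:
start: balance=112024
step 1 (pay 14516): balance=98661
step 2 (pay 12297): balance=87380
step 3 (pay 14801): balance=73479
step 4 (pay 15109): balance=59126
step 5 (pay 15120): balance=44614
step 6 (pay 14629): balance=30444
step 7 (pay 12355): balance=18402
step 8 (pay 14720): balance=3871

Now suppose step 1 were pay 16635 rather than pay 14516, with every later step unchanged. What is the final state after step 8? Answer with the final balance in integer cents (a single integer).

1594

(re-executing from step 1 with the substitution; state before step 1: balance=112024)
step 1 (pay 16635): balance=96542
step 2 (pay 12297): balance=85239
step 3 (pay 14801): balance=71315
step 4 (pay 15109): balance=56940
step 5 (pay 15120): balance=42406
step 6 (pay 14629): balance=28213
step 7 (pay 12355): balance=16148
step 8 (pay 14720): balance=1594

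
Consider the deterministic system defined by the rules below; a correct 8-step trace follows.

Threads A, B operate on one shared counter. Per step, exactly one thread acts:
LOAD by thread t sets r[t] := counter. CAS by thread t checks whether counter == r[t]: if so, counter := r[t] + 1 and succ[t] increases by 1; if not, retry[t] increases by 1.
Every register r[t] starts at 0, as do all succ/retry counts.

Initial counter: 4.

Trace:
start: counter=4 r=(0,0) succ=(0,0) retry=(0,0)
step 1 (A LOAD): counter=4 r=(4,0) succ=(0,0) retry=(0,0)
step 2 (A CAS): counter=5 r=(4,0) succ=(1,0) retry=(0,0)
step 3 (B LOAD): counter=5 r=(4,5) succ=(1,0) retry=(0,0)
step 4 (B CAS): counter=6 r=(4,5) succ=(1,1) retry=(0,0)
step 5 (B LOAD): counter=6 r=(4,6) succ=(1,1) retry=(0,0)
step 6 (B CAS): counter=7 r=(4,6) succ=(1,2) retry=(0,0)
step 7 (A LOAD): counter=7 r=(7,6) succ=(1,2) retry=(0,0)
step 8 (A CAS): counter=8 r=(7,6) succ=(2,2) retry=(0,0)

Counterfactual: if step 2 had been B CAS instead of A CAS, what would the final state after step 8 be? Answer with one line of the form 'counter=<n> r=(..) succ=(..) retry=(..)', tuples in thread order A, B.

counter=7 r=(6,5) succ=(1,2) retry=(0,1)

(re-executing from step 2 with the substitution; state before step 2: counter=4 r=(4,0) succ=(0,0) retry=(0,0))
step 2 (B CAS): counter=4 r=(4,0) succ=(0,0) retry=(0,1)
step 3 (B LOAD): counter=4 r=(4,4) succ=(0,0) retry=(0,1)
step 4 (B CAS): counter=5 r=(4,4) succ=(0,1) retry=(0,1)
step 5 (B LOAD): counter=5 r=(4,5) succ=(0,1) retry=(0,1)
step 6 (B CAS): counter=6 r=(4,5) succ=(0,2) retry=(0,1)
step 7 (A LOAD): counter=6 r=(6,5) succ=(0,2) retry=(0,1)
step 8 (A CAS): counter=7 r=(6,5) succ=(1,2) retry=(0,1)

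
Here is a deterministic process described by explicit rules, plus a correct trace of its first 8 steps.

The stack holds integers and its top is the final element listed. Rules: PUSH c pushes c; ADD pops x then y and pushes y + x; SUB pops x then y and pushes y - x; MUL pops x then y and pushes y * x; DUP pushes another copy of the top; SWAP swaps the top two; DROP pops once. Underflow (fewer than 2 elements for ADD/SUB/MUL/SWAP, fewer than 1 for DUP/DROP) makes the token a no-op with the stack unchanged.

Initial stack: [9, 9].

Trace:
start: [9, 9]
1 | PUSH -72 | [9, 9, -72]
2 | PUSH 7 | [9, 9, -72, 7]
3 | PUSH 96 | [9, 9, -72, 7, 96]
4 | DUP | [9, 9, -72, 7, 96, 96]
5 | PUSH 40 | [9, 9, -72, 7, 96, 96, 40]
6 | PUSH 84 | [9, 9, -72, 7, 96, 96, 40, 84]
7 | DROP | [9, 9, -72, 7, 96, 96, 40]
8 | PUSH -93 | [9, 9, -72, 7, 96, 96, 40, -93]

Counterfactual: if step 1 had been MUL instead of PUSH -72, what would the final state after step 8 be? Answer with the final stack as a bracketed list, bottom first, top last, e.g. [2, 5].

[81, 7, 96, 96, 40, -93]

(re-executing from step 1 with the substitution; state before step 1: [9, 9])
1 | MUL | [81]
2 | PUSH 7 | [81, 7]
3 | PUSH 96 | [81, 7, 96]
4 | DUP | [81, 7, 96, 96]
5 | PUSH 40 | [81, 7, 96, 96, 40]
6 | PUSH 84 | [81, 7, 96, 96, 40, 84]
7 | DROP | [81, 7, 96, 96, 40]
8 | PUSH -93 | [81, 7, 96, 96, 40, -93]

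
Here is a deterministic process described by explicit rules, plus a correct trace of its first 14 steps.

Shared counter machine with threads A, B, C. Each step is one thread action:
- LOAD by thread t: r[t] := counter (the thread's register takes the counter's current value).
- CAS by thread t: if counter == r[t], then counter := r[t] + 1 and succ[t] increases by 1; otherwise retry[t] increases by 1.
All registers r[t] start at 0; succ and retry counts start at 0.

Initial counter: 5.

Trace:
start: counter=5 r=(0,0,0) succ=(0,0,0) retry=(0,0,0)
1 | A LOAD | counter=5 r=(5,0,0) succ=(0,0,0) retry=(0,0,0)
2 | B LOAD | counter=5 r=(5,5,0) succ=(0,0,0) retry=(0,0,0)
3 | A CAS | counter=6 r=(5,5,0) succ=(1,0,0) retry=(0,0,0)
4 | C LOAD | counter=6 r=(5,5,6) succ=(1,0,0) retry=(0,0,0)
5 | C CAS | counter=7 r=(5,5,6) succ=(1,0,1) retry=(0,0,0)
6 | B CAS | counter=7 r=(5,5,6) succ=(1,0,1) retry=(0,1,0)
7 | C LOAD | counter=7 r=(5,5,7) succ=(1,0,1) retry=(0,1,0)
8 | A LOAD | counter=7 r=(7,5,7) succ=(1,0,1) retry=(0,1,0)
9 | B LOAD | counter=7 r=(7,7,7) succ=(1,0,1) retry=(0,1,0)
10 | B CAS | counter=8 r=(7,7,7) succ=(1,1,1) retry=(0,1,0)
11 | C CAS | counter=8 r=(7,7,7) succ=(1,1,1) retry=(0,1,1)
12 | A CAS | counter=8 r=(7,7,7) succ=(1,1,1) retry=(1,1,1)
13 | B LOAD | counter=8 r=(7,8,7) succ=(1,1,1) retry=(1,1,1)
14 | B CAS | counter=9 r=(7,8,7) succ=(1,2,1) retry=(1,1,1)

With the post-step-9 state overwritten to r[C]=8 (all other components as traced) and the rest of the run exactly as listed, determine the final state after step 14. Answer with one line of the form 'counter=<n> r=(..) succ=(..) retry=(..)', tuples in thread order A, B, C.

state after step 9 := counter=7 r=(7,7,8) succ=(1,0,1) retry=(0,1,0)
10 | B CAS | counter=8 r=(7,7,8) succ=(1,1,1) retry=(0,1,0)
11 | C CAS | counter=9 r=(7,7,8) succ=(1,1,2) retry=(0,1,0)
12 | A CAS | counter=9 r=(7,7,8) succ=(1,1,2) retry=(1,1,0)
13 | B LOAD | counter=9 r=(7,9,8) succ=(1,1,2) retry=(1,1,0)
14 | B CAS | counter=10 r=(7,9,8) succ=(1,2,2) retry=(1,1,0)

counter=10 r=(7,9,8) succ=(1,2,2) retry=(1,1,0)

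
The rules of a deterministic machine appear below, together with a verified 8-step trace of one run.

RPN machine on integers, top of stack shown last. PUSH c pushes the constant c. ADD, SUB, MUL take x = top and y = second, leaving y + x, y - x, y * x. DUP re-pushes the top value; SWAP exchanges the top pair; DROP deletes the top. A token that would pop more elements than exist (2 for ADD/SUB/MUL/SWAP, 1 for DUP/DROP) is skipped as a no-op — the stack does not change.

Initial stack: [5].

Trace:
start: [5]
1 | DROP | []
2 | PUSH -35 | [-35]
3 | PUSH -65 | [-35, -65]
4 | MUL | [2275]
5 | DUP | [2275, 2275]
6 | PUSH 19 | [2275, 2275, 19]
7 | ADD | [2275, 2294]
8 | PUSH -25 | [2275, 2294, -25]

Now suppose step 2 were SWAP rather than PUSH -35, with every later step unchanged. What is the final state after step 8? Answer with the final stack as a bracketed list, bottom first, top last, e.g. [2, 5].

(re-executing from step 2 with the substitution; state before step 2: [])
2 | SWAP | []
3 | PUSH -65 | [-65]
4 | MUL | [-65]
5 | DUP | [-65, -65]
6 | PUSH 19 | [-65, -65, 19]
7 | ADD | [-65, -46]
8 | PUSH -25 | [-65, -46, -25]

[-65, -46, -25]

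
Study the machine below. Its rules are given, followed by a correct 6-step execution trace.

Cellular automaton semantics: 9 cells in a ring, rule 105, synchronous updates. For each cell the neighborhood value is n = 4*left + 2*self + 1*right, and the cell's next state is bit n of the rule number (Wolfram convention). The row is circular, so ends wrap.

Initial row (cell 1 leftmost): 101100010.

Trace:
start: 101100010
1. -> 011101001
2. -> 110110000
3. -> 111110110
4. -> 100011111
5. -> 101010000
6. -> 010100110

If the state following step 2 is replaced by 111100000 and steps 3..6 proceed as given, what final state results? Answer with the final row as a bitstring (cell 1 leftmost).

state after step 2 := 111100000
3. -> 100101110
4. -> 000011011
5. -> 011011111
6. -> 111110001

111110001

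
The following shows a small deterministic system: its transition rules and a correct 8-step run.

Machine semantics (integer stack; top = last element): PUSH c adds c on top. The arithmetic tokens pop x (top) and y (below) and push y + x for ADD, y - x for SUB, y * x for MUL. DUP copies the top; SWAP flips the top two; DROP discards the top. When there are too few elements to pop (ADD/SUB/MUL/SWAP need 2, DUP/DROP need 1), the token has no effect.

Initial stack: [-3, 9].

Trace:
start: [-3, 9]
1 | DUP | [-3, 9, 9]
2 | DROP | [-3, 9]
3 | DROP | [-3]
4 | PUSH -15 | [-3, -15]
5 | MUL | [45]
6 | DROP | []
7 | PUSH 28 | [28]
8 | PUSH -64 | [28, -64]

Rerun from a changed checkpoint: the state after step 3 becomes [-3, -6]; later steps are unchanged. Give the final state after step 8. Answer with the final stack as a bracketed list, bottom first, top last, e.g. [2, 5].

[-3, 28, -64]

state after step 3 := [-3, -6]
4 | PUSH -15 | [-3, -6, -15]
5 | MUL | [-3, 90]
6 | DROP | [-3]
7 | PUSH 28 | [-3, 28]
8 | PUSH -64 | [-3, 28, -64]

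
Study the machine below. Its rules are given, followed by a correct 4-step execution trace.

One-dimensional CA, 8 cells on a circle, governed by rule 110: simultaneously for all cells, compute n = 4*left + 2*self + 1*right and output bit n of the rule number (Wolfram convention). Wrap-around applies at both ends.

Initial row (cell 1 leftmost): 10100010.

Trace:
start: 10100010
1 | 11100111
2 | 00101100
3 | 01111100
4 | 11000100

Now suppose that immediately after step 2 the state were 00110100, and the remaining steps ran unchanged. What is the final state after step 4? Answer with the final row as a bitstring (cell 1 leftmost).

11000100

state after step 2 := 00110100
3 | 01111100
4 | 11000100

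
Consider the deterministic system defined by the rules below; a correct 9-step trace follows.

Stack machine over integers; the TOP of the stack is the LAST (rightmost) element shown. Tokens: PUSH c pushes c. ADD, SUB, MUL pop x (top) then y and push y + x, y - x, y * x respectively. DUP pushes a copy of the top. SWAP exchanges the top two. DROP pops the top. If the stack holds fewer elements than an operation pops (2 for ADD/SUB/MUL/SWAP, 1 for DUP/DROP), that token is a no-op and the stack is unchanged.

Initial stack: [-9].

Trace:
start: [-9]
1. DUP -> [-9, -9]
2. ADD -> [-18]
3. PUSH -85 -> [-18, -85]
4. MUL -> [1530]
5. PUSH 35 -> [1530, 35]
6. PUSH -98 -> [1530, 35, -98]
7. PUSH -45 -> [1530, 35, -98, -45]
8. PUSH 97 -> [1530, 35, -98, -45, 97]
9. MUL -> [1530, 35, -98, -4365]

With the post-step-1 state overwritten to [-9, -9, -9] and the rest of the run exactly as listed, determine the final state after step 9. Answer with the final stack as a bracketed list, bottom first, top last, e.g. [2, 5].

state after step 1 := [-9, -9, -9]
2. ADD -> [-9, -18]
3. PUSH -85 -> [-9, -18, -85]
4. MUL -> [-9, 1530]
5. PUSH 35 -> [-9, 1530, 35]
6. PUSH -98 -> [-9, 1530, 35, -98]
7. PUSH -45 -> [-9, 1530, 35, -98, -45]
8. PUSH 97 -> [-9, 1530, 35, -98, -45, 97]
9. MUL -> [-9, 1530, 35, -98, -4365]

[-9, 1530, 35, -98, -4365]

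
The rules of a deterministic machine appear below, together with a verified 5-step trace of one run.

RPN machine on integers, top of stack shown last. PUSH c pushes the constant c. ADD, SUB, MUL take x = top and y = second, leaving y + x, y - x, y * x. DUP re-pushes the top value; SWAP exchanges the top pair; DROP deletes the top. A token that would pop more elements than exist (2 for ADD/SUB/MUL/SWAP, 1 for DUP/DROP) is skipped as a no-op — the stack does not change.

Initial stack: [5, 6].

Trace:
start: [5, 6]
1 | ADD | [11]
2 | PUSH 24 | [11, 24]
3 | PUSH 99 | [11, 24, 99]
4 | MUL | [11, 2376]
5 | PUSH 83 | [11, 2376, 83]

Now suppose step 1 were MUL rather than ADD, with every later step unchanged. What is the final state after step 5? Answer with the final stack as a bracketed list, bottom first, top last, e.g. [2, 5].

[30, 2376, 83]

(re-executing from step 1 with the substitution; state before step 1: [5, 6])
1 | MUL | [30]
2 | PUSH 24 | [30, 24]
3 | PUSH 99 | [30, 24, 99]
4 | MUL | [30, 2376]
5 | PUSH 83 | [30, 2376, 83]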